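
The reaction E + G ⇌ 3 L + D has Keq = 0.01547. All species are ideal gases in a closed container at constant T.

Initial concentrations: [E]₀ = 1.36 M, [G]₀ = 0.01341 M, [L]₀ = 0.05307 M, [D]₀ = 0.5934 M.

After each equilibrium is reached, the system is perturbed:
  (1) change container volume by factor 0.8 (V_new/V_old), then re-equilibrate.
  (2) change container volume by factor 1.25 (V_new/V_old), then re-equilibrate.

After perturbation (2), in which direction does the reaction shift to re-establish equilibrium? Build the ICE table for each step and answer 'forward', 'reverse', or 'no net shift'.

Direction: forward

Q₀ = 0.004863 vs Keq = 0.01547 ⇒ Q<K, forward
Step 1:
                   E          G          L          D
  Initial       1.36    0.01341    0.05307     0.5934
  Change    -0.00473   -0.00473    0.01419    0.00473
  Equil        1.355    0.00868    0.06726     0.5981
  solve Keq expr → x = 0.00473; check Q = 0.01547
Then change container volume by factor 0.8 (V_new/V_old).
Step 2:
                   E          G          L          D
  Initial      1.694    0.01085    0.08407     0.7477
  Change    0.002262   0.002262  -0.006787  -0.002262
  Equil        1.696    0.01311    0.07729     0.7454
  solve Keq expr → x = -0.002262; check Q = 0.01547
Then change container volume by factor 1.25 (V_new/V_old).
Step 3:
                   E          G          L          D
  Initial      1.357    0.01049    0.06183     0.5963
  Change    -0.00181   -0.00181    0.00543    0.00181
  Equil        1.355    0.00868    0.06726     0.5981
  solve Keq expr → x = 0.00181; check Q = 0.01547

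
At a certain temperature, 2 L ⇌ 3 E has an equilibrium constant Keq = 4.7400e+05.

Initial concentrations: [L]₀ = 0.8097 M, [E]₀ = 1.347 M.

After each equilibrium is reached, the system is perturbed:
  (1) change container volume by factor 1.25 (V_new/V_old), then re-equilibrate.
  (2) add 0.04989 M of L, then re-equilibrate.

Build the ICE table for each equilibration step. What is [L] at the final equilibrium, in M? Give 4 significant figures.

Q₀ = 3.728 vs Keq = 4.7400e+05 ⇒ Q<K, forward
Step 1:
                  L         E
  I          0.8097     1.347
  C         -0.8038     1.206
  E        0.005924     2.553
  solve Keq expr → x = 0.4019; check Q = 4.7400e+05
Then change container volume by factor 1.25 (V_new/V_old).
Step 2:
                  L         E
  I        0.004739     2.042
  C       -4.9799e-04 7.4698e-04
  E        0.004241     2.043
  solve Keq expr → x = 2.4899e-04; check Q = 4.7400e+05
Then add 0.04989 M of L.
Step 3:
                  L         E
  I         0.05413     2.043
  C        -0.04966   0.07448
  E        0.004475     2.117
  solve Keq expr → x = 0.02483; check Q = 4.7400e+05

[L]_eq = 0.004475 M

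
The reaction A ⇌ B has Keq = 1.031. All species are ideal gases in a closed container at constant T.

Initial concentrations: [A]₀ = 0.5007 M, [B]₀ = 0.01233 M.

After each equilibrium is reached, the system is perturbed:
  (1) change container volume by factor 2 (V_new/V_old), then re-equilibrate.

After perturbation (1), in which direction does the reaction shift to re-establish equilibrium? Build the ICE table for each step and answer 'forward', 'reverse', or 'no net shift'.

Direction: no net shift

Q₀ = 0.02463 vs Keq = 1.031 ⇒ Q<K, forward
Step 1:
                  A         B
  Initial    0.5007   0.01233
  Change    -0.2481    0.2481
  Equil      0.2526    0.2604
  solve Keq expr → x = 0.2481; check Q = 1.031
Then change container volume by factor 2 (V_new/V_old).
Step 2:
                  A         B
  Initial    0.1263    0.1302
  Change          0         0
  Equil      0.1263    0.1302
  solve Keq expr → x = 0; check Q = 1.031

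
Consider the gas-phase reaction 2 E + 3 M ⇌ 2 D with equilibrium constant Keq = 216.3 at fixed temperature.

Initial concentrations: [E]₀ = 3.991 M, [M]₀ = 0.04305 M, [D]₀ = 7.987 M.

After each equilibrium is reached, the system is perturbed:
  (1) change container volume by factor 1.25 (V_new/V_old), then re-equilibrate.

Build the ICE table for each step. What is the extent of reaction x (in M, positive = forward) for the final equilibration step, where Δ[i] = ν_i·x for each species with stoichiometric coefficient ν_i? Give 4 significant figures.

Q₀ = 5.0198e+04 vs Keq = 216.3 ⇒ Q>K, reverse
Step 1:
                   E          M          D
  init         3.991    0.04305      7.987
  Δ           0.1416     0.2124    -0.1416
  eq           4.133     0.2554      7.845
  solve Keq expr → x = -0.07079; check Q = 216.3
Then change container volume by factor 1.25 (V_new/V_old).
Step 2:
                   E          M          D
  init         3.306     0.2043      6.276
  Δ          0.03237    0.04856   -0.03237
  eq           3.338     0.2529      6.244
  solve Keq expr → x = -0.01619; check Q = 216.3

x = -0.01619 M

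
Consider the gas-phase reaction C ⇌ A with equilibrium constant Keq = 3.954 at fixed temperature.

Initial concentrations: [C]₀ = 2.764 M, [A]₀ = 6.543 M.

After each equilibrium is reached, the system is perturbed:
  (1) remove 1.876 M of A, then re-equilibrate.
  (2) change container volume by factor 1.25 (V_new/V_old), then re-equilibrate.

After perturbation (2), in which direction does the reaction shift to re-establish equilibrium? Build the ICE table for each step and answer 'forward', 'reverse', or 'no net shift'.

Q₀ = 2.367 vs Keq = 3.954 ⇒ Q<K, forward
Step 1:
                    C           A
  I             2.764       6.543
  C           -0.8853      0.8853
  E             1.879       7.428
  solve Keq expr → x = 0.8853; check Q = 3.954
Then remove 1.876 M of A.
Step 2:
                    C           A
  I             1.879       5.552
  C           -0.3787      0.3787
  E               1.5       5.931
  solve Keq expr → x = 0.3787; check Q = 3.954
Then change container volume by factor 1.25 (V_new/V_old).
Step 3:
                    C           A
  I               1.2       4.745
  C                 0           0
  E               1.2       4.745
  solve Keq expr → x = 0; check Q = 3.954

Direction: no net shift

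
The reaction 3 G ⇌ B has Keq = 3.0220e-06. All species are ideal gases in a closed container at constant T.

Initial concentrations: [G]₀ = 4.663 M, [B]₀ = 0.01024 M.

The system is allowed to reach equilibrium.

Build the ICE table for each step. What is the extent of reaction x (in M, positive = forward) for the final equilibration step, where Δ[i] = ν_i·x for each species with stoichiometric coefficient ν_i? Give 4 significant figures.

x = -0.009928 M

Q₀ = 1.0100e-04 vs Keq = 3.0220e-06 ⇒ Q>K, reverse
Step 1:
                   G          B
  I            4.663    0.01024
  C          0.02978  -0.009928
  E            4.693 3.1231e-04
  solve Keq expr → x = -0.009928; check Q = 3.0220e-06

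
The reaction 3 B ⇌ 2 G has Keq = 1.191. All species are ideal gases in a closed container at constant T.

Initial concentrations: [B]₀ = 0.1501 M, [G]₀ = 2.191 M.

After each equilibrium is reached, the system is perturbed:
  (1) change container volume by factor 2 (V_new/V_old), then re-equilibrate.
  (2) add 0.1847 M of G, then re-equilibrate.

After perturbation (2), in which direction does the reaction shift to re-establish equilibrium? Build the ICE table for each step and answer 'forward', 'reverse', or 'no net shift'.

Q₀ = 1420 vs Keq = 1.191 ⇒ Q>K, reverse
Step 1:
                    B           G
  I            0.1501       2.191
  C             1.073     -0.7152
  E             1.223       1.476
  solve Keq expr → x = -0.3576; check Q = 1.191
Then change container volume by factor 2 (V_new/V_old).
Step 2:
                    B           G
  I            0.6114      0.7379
  C             0.108    -0.07198
  E            0.7194      0.6659
  solve Keq expr → x = -0.03599; check Q = 1.191
Then add 0.1847 M of G.
Step 3:
                    B           G
  I            0.7194      0.8506
  C           0.08809    -0.05872
  E            0.8075      0.7919
  solve Keq expr → x = -0.02936; check Q = 1.191

Direction: reverse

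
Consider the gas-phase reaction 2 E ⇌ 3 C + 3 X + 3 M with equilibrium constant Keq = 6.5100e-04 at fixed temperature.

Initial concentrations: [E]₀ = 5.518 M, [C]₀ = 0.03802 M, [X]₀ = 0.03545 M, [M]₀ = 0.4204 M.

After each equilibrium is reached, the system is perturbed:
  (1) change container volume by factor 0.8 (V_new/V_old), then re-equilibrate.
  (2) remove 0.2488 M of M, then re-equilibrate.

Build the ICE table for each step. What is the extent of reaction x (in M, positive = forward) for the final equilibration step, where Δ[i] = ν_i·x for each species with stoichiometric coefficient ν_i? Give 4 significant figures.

x = 0.01932 M

Q₀ = 5.9746e-12 vs Keq = 6.5100e-04 ⇒ Q<K, forward
Step 1:
                  E         C         X         M
  init        5.518   0.03802   0.03545    0.4204
  Δ         -0.3305    0.4957    0.4957    0.4957
  eq          5.188    0.5337    0.5312    0.9161
  solve Keq expr → x = 0.1652; check Q = 6.5100e-04
Then change container volume by factor 0.8 (V_new/V_old).
Step 2:
                  E         C         X         M
  init        6.484    0.6672     0.664     1.145
  Δ         0.08059   -0.1209   -0.1209   -0.1209
  eq          6.565    0.5463    0.5431     1.024
  solve Keq expr → x = -0.04029; check Q = 6.5100e-04
Then remove 0.2488 M of M.
Step 3:
                  E         C         X         M
  init        6.565    0.5463    0.5431    0.7755
  Δ        -0.03864   0.05796   0.05796   0.05796
  eq          6.526    0.6042     0.601    0.8334
  solve Keq expr → x = 0.01932; check Q = 6.5100e-04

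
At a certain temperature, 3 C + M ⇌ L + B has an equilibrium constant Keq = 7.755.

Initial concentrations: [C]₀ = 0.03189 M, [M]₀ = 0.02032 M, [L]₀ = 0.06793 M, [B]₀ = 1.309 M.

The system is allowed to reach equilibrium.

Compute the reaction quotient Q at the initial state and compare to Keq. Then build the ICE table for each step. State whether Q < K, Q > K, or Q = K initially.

Q₀ = 1.3493e+05 vs Keq = 7.755 ⇒ Q>K, reverse
Step 1:
                    C           M           L           B
  init        0.03189     0.02032     0.06793       1.309
  Δ            0.1875     0.06249    -0.06249    -0.06249
  eq           0.2194     0.08281    0.005438       1.247
  solve Keq expr → x = -0.06249; check Q = 7.755

Q₀ = 1.3493e+05; Q > K (proceeds reverse)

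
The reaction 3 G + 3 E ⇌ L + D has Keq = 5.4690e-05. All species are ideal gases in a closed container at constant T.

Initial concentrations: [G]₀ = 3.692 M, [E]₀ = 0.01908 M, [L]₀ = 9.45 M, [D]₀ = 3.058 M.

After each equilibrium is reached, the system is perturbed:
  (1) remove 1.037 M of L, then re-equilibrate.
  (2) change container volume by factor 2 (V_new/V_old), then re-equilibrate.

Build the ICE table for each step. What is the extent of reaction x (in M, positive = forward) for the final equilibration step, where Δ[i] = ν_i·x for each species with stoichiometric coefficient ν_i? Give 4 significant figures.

x = -0.3746 M

Q₀ = 8.2670e+04 vs Keq = 5.4690e-05 ⇒ Q>K, reverse
Step 1:
                  G         E         L         D
  I           3.692   0.01908      9.45     3.058
  C           5.726     5.726    -1.909    -1.909
  E           9.418     5.746     7.541     1.149
  solve Keq expr → x = -1.909; check Q = 5.4690e-05
Then remove 1.037 M of L.
Step 2:
                  G         E         L         D
  I           9.418     5.746     6.504     1.149
  C         -0.1249   -0.1249   0.04163   0.04163
  E           9.294     5.621     6.546     1.191
  solve Keq expr → x = 0.04163; check Q = 5.4690e-05
Then change container volume by factor 2 (V_new/V_old).
Step 3:
                  G         E         L         D
  I           4.647      2.81     3.273    0.5954
  C           1.124     1.124   -0.3746   -0.3746
  E           5.771     3.934     2.898    0.2208
  solve Keq expr → x = -0.3746; check Q = 5.4690e-05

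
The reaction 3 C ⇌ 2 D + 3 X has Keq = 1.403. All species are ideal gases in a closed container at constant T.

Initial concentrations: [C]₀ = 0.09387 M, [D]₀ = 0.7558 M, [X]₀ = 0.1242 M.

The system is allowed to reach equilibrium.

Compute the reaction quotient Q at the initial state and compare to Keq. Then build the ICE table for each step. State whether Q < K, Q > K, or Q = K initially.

Q₀ = 1.323; Q < K (proceeds forward)

Q₀ = 1.323 vs Keq = 1.403 ⇒ Q<K, forward
Step 1:
                    C           D           X
  Initial     0.09387      0.7558      0.1242
  Change    -0.001012  6.7438e-04    0.001012
  Equil       0.09286      0.7565      0.1252
  solve Keq expr → x = 3.3719e-04; check Q = 1.403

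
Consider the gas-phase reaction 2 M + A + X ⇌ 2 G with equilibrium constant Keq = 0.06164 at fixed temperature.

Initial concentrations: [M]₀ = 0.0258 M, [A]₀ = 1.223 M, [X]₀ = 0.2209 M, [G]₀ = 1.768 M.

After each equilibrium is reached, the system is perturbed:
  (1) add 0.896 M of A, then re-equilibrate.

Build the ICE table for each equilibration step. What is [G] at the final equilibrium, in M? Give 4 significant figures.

[G]_eq = 0.4954 M

Q₀ = 1.7382e+04 vs Keq = 0.06164 ⇒ Q>K, reverse
Step 1:
                  M         A         X         G
  Initial    0.0258     1.223    0.2209     1.768
  Change      1.332    0.6659    0.6659    -1.332
  Equil       1.358     1.889    0.8868    0.4362
  solve Keq expr → x = -0.6659; check Q = 0.06164
Then add 0.896 M of A.
Step 2:
                  M         A         X         G
  Initial     1.358     2.785    0.8868    0.4362
  Change   -0.05918  -0.02959  -0.02959   0.05918
  Equil       1.298     2.755    0.8572    0.4954
  solve Keq expr → x = 0.02959; check Q = 0.06164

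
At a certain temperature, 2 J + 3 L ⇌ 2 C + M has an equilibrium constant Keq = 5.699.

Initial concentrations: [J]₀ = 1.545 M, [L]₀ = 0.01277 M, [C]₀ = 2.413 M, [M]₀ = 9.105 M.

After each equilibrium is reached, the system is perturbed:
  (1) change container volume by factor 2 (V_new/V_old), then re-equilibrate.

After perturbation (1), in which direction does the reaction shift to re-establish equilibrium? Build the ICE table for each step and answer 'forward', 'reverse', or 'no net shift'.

Direction: reverse

Q₀ = 1.0665e+07 vs Keq = 5.699 ⇒ Q>K, reverse
Step 1:
                   J          L          C          M
  init         1.545    0.01277      2.413      9.105
  Δ           0.6546     0.9819    -0.6546    -0.3273
  eq             2.2     0.9947      1.758      8.778
  solve Keq expr → x = -0.3273; check Q = 5.699
Then change container volume by factor 2 (V_new/V_old).
Step 2:
                   J          L          C          M
  init           1.1     0.4974     0.8792      4.389
  Δ           0.1151     0.1726    -0.1151   -0.05753
  eq           1.215     0.6699     0.7641      4.331
  solve Keq expr → x = -0.05753; check Q = 5.699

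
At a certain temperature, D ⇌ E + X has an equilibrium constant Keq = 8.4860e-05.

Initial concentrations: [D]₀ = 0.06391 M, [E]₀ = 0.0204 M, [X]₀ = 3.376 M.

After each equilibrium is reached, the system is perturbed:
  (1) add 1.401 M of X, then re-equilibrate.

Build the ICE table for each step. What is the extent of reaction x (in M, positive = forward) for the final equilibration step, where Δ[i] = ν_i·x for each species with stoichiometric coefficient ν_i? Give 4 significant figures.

Q₀ = 1.078 vs Keq = 8.4860e-05 ⇒ Q>K, reverse
Step 1:
                  D         E         X
  init      0.06391    0.0204     3.376
  Δ          0.0204   -0.0204   -0.0204
  eq        0.08431 2.1321e-06     3.356
  solve Keq expr → x = -0.0204; check Q = 8.4860e-05
Then add 1.401 M of X.
Step 2:
                  D         E         X
  init      0.08431 2.1321e-06     4.757
  Δ       6.2796e-07 -6.2796e-07 -6.2796e-07
  eq        0.08431 1.5041e-06     4.757
  solve Keq expr → x = -6.2796e-07; check Q = 8.4860e-05

x = -6.2796e-07 M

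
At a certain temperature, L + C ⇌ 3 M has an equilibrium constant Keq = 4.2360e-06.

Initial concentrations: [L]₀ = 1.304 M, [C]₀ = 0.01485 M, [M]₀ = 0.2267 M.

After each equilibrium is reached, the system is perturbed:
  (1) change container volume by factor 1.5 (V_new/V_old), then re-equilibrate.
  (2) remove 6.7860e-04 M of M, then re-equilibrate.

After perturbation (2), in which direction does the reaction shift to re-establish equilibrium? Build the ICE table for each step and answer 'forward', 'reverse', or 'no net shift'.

Q₀ = 0.6017 vs Keq = 4.2360e-06 ⇒ Q>K, reverse
Step 1:
                    L           C           M
  Initial       1.304     0.01485      0.2267
  Change       0.0729      0.0729     -0.2187
  Equil         1.377     0.08775    0.007999
  solve Keq expr → x = -0.0729; check Q = 4.2360e-06
Then change container volume by factor 1.5 (V_new/V_old).
Step 2:
                    L           C           M
  Initial      0.9179      0.0585    0.005333
  Change  -2.5410e-04 -2.5410e-04  7.6230e-04
  Equil        0.9177     0.05825    0.006095
  solve Keq expr → x = 2.5410e-04; check Q = 4.2360e-06
Then remove 6.7860e-04 M of M.
Step 3:
                    L           C           M
  Initial      0.9177     0.05825    0.005416
  Change  -2.2343e-04 -2.2343e-04  6.7030e-04
  Equil        0.9175     0.05802    0.006087
  solve Keq expr → x = 2.2343e-04; check Q = 4.2360e-06

Direction: forward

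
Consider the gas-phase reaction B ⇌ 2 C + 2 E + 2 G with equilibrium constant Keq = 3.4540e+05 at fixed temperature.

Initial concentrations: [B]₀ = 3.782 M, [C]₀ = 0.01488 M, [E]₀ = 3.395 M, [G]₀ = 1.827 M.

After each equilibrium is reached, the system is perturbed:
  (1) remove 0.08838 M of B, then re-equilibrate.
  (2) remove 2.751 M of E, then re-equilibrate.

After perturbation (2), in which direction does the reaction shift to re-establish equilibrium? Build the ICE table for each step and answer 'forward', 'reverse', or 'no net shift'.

Direction: forward

Q₀ = 0.002252 vs Keq = 3.4540e+05 ⇒ Q<K, forward
Step 1:
                  B         C         E         G
  init        3.782   0.01488     3.395     1.827
  Δ          -3.109     6.218     6.218     6.218
  eq         0.6729     6.233     9.613     8.045
  solve Keq expr → x = 3.109; check Q = 3.4540e+05
Then remove 0.08838 M of B.
Step 2:
                  B         C         E         G
  init       0.5845     6.233     9.613     8.045
  Δ         0.04381  -0.08763  -0.08763  -0.08763
  eq         0.6283     6.146     9.526     7.958
  solve Keq expr → x = -0.04381; check Q = 3.4540e+05
Then remove 2.751 M of E.
Step 3:
                  B         C         E         G
  init       0.6283     6.146     6.775     7.958
  Δ         -0.1898    0.3795    0.3795    0.3795
  eq         0.4385     6.525     7.154     8.337
  solve Keq expr → x = 0.1898; check Q = 3.4540e+05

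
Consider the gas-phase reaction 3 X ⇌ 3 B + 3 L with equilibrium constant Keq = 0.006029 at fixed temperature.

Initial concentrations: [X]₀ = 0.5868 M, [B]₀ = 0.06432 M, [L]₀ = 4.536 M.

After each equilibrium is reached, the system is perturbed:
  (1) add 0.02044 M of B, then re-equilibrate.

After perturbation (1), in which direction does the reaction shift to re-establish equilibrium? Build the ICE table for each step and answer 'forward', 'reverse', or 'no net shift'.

Q₀ = 0.1229 vs Keq = 0.006029 ⇒ Q>K, reverse
Step 1:
                   X          B          L
  Initial     0.5868    0.06432      4.536
  Change     0.03899   -0.03899   -0.03899
  Equil       0.6258    0.02533      4.497
  solve Keq expr → x = -0.013; check Q = 0.006029
Then add 0.02044 M of B.
Step 2:
                   X          B          L
  Initial     0.6258    0.04577      4.497
  Change     0.01954   -0.01954   -0.01954
  Equil       0.6453    0.02623      4.477
  solve Keq expr → x = -0.006512; check Q = 0.006029

Direction: reverse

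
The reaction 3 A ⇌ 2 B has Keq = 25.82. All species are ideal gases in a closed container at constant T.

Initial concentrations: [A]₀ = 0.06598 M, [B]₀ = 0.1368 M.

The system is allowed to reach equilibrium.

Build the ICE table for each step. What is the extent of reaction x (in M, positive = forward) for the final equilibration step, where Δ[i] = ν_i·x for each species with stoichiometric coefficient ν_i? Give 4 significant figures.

x = -0.006132 M

Q₀ = 65.15 vs Keq = 25.82 ⇒ Q>K, reverse
Step 1:
                  A         B
  init      0.06598    0.1368
  Δ         0.01839  -0.01226
  eq        0.08437    0.1245
  solve Keq expr → x = -0.006132; check Q = 25.82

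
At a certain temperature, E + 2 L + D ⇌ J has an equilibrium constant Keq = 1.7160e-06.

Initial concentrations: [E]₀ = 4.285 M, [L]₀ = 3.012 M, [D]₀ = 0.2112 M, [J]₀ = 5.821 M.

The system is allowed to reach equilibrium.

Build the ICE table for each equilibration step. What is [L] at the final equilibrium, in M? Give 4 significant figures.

Q₀ = 0.709 vs Keq = 1.7160e-06 ⇒ Q>K, reverse
Step 1:
                    E           L           D           J
  Initial       4.285       3.012      0.2112       5.821
  Change        5.799        11.6       5.799      -5.799
  Equil         10.08       14.61        6.01      0.0222
  solve Keq expr → x = -5.799; check Q = 1.7160e-06

[L]_eq = 14.61 M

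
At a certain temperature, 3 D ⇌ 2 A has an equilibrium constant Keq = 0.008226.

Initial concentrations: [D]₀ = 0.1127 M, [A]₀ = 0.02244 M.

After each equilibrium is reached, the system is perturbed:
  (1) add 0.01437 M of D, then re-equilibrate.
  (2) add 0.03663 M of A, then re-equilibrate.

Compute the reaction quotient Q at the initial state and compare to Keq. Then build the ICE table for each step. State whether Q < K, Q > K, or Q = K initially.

Q₀ = 0.3518 vs Keq = 0.008226 ⇒ Q>K, reverse
Step 1:
                   D          A
  I           0.1127    0.02244
  C          0.02659   -0.01773
  E           0.1393   0.004715
  solve Keq expr → x = -0.008863; check Q = 0.008226
Then add 0.01437 M of D.
Step 2:
                   D          A
  I           0.1537   0.004715
  C        -0.001039 6.9280e-04
  E           0.1526   0.005408
  solve Keq expr → x = 3.4640e-04; check Q = 0.008226
Then add 0.03663 M of A.
Step 3:
                   D          A
  I           0.1526    0.04204
  C          0.05059   -0.03373
  E           0.2032   0.008308
  solve Keq expr → x = -0.01686; check Q = 0.008226

Q₀ = 0.3518; Q > K (proceeds reverse)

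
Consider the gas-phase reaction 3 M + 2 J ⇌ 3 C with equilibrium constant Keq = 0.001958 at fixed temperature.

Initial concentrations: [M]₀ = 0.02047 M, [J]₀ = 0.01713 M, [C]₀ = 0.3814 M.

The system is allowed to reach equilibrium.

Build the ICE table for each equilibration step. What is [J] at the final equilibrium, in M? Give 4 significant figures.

[J]_eq = 0.2585 M

Q₀ = 2.2043e+07 vs Keq = 0.001958 ⇒ Q>K, reverse
Step 1:
                    M           J           C
  I           0.02047     0.01713      0.3814
  C             0.362      0.2413      -0.362
  E            0.3825      0.2585     0.01941
  solve Keq expr → x = -0.1207; check Q = 0.001958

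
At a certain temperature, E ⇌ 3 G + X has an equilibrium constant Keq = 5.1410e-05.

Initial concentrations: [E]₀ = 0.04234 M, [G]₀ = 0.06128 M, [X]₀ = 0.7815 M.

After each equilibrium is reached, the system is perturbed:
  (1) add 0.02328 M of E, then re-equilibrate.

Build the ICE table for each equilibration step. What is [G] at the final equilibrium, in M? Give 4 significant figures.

[G]_eq = 0.01752 M

Q₀ = 0.004248 vs Keq = 5.1410e-05 ⇒ Q>K, reverse
Step 1:
                    E           G           X
  init        0.04234     0.06128      0.7815
  Δ            0.0152    -0.04559     -0.0152
  eq          0.05754     0.01569      0.7663
  solve Keq expr → x = -0.0152; check Q = 5.1410e-05
Then add 0.02328 M of E.
Step 2:
                    E           G           X
  init        0.08082     0.01569      0.7663
  Δ       -6.1068e-04    0.001832  6.1068e-04
  eq          0.08021     0.01752      0.7669
  solve Keq expr → x = 6.1068e-04; check Q = 5.1410e-05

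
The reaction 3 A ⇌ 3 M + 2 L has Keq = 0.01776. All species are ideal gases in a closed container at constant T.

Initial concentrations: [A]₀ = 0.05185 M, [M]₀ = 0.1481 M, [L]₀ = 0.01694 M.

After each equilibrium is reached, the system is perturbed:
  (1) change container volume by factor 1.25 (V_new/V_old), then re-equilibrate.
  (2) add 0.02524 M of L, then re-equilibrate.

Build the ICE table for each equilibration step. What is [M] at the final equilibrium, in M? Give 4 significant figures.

Q₀ = 0.006687 vs Keq = 0.01776 ⇒ Q<K, forward
Step 1:
                    A           M           L
  init        0.05185      0.1481     0.01694
  Δ         -0.006436    0.006436    0.004291
  eq          0.04541      0.1545     0.02123
  solve Keq expr → x = 0.002145; check Q = 0.01776
Then change container volume by factor 1.25 (V_new/V_old).
Step 2:
                    A           M           L
  init        0.03633      0.1236     0.01698
  Δ         -0.002419    0.002419    0.001613
  eq          0.03391       0.126      0.0186
  solve Keq expr → x = 8.0639e-04; check Q = 0.01776
Then add 0.02524 M of L.
Step 3:
                    A           M           L
  init        0.03391       0.126     0.04384
  Δ            0.0128     -0.0128   -0.008533
  eq          0.04671      0.1132      0.0353
  solve Keq expr → x = -0.004267; check Q = 0.01776

[M]_eq = 0.1132 M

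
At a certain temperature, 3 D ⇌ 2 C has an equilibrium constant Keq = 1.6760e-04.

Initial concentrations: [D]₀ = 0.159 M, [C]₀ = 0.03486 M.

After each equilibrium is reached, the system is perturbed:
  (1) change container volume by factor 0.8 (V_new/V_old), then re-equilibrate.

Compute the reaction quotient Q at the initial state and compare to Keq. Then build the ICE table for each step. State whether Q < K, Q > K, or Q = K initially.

Q₀ = 0.3023 vs Keq = 1.6760e-04 ⇒ Q>K, reverse
Step 1:
                    D           C
  I             0.159     0.03486
  C           0.05043    -0.03362
  E            0.2094    0.001241
  solve Keq expr → x = -0.01681; check Q = 1.6760e-04
Then change container volume by factor 0.8 (V_new/V_old).
Step 2:
                    D           C
  I            0.2618    0.001551
  C       -2.7057e-04  1.8038e-04
  E            0.2615    0.001731
  solve Keq expr → x = 9.0189e-05; check Q = 1.6760e-04

Q₀ = 0.3023; Q > K (proceeds reverse)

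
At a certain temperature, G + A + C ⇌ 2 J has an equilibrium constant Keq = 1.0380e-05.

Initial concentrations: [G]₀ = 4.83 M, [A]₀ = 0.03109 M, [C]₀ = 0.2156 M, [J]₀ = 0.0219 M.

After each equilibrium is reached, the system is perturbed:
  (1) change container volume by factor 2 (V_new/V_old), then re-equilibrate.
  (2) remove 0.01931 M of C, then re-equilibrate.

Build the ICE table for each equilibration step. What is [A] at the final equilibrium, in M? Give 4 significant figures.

Q₀ = 0.01481 vs Keq = 1.0380e-05 ⇒ Q>K, reverse
Step 1:
                    G           A           C           J
  Initial        4.83     0.03109      0.2156      0.0219
  Change      0.01061     0.01061     0.01061    -0.02121
  Equil         4.841      0.0417      0.2262  6.8841e-04
  solve Keq expr → x = -0.01061; check Q = 1.0380e-05
Then change container volume by factor 2 (V_new/V_old).
Step 2:
                    G           A           C           J
  Initial        2.42     0.02085      0.1131  3.4420e-04
  Change   5.0233e-05  5.0233e-05  5.0233e-05 -1.0047e-04
  Equil          2.42      0.0209      0.1132  2.4374e-04
  solve Keq expr → x = -5.0233e-05; check Q = 1.0380e-05
Then remove 0.01931 M of C.
Step 3:
                    G           A           C           J
  Initial        2.42      0.0209     0.09384  2.4374e-04
  Change   1.0849e-05  1.0849e-05  1.0849e-05 -2.1699e-05
  Equil          2.42     0.02091     0.09385  2.2204e-04
  solve Keq expr → x = -1.0849e-05; check Q = 1.0380e-05

[A]_eq = 0.02091 M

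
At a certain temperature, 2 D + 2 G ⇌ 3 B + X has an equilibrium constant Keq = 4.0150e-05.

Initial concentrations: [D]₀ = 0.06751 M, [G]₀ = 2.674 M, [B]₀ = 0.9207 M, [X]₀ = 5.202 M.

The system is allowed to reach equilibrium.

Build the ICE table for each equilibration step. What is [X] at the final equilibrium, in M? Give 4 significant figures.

Q₀ = 124.6 vs Keq = 4.0150e-05 ⇒ Q>K, reverse
Step 1:
                  D         G         B         X
  init      0.06751     2.674    0.9207     5.202
  Δ          0.5914    0.5914   -0.8871   -0.2957
  eq         0.6589     3.265   0.03359     4.906
  solve Keq expr → x = -0.2957; check Q = 4.0150e-05

[X]_eq = 4.906 M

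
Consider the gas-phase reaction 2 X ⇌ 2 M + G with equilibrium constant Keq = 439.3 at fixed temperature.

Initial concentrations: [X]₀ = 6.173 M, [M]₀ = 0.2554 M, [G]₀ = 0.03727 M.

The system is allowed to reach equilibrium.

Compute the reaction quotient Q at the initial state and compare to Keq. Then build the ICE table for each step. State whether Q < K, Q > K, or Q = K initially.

Q₀ = 6.3798e-05; Q < K (proceeds forward)

Q₀ = 6.3798e-05 vs Keq = 439.3 ⇒ Q<K, forward
Step 1:
                    X           M           G
  Initial       6.173      0.2554     0.03727
  Change       -5.691       5.691       2.846
  Equil        0.4817       5.947       2.883
  solve Keq expr → x = 2.846; check Q = 439.3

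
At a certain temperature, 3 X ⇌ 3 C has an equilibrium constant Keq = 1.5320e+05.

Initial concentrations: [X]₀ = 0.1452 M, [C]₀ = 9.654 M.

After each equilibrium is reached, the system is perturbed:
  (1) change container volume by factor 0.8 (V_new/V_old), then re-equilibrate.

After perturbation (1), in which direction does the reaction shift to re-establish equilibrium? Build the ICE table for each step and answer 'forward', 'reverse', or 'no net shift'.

Direction: no net shift

Q₀ = 2.9392e+05 vs Keq = 1.5320e+05 ⇒ Q>K, reverse
Step 1:
                    X           C
  I            0.1452       9.654
  C           0.03458    -0.03458
  E            0.1798       9.619
  solve Keq expr → x = -0.01153; check Q = 1.5320e+05
Then change container volume by factor 0.8 (V_new/V_old).
Step 2:
                    X           C
  I            0.2247       12.02
  C                 0           0
  E            0.2247       12.02
  solve Keq expr → x = 0; check Q = 1.5320e+05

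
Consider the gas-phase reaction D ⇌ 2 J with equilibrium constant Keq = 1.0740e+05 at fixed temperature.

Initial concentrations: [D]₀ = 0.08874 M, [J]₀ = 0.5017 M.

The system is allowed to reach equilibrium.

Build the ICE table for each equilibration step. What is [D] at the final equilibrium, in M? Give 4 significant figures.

[D]_eq = 4.2949e-06 M

Q₀ = 2.836 vs Keq = 1.0740e+05 ⇒ Q<K, forward
Step 1:
                  D         J
  init      0.08874    0.5017
  Δ        -0.08874    0.1775
  eq      4.2949e-06    0.6792
  solve Keq expr → x = 0.08874; check Q = 1.0740e+05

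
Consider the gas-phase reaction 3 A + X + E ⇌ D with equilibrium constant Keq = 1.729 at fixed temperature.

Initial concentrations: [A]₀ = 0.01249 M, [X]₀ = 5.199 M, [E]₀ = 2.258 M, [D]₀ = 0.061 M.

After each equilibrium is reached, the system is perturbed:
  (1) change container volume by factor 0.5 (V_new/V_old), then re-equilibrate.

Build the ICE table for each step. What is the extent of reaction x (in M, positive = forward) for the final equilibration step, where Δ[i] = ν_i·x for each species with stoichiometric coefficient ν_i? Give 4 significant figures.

Q₀ = 2667 vs Keq = 1.729 ⇒ Q>K, reverse
Step 1:
                  A         X         E         D
  I         0.01249     5.199     2.258     0.061
  C         0.09835   0.03278   0.03278  -0.03278
  E          0.1108     5.232     2.291   0.02822
  solve Keq expr → x = -0.03278; check Q = 1.729
Then change container volume by factor 0.5 (V_new/V_old).
Step 2:
                  A         X         E         D
  I          0.2217     10.46     4.582   0.05643
  C         -0.1165  -0.03883  -0.03883   0.03883
  E          0.1052     10.42     4.543   0.09527
  solve Keq expr → x = 0.03883; check Q = 1.729

x = 0.03883 M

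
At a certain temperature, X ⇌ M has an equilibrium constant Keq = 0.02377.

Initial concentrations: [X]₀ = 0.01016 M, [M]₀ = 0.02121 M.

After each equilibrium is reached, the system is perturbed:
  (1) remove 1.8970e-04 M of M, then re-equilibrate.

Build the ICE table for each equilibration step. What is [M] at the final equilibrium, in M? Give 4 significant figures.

[M]_eq = 7.2395e-04 M

Q₀ = 2.088 vs Keq = 0.02377 ⇒ Q>K, reverse
Step 1:
                    X           M
  Initial     0.01016     0.02121
  Change      0.02048    -0.02048
  Equil       0.03064  7.2835e-04
  solve Keq expr → x = -0.02048; check Q = 0.02377
Then remove 1.8970e-04 M of M.
Step 2:
                    X           M
  Initial     0.03064  5.3865e-04
  Change  -1.8530e-04  1.8530e-04
  Equil       0.03046  7.2395e-04
  solve Keq expr → x = 1.8530e-04; check Q = 0.02377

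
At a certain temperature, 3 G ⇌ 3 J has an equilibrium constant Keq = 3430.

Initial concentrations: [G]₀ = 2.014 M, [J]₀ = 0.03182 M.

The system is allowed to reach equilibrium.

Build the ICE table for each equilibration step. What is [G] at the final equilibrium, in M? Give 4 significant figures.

Q₀ = 3.9439e-06 vs Keq = 3430 ⇒ Q<K, forward
Step 1:
                  G         J
  Initial     2.014   0.03182
  Change     -1.887     1.887
  Equil      0.1272     1.919
  solve Keq expr → x = 0.6289; check Q = 3430

[G]_eq = 0.1272 M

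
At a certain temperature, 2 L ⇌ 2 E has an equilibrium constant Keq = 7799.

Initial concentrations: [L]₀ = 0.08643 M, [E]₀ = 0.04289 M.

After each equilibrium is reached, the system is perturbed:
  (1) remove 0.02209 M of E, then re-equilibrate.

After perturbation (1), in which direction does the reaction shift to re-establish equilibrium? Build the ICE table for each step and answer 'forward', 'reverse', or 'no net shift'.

Direction: forward

Q₀ = 0.2463 vs Keq = 7799 ⇒ Q<K, forward
Step 1:
                    L           E
  init        0.08643     0.04289
  Δ          -0.08498     0.08498
  eq         0.001448      0.1279
  solve Keq expr → x = 0.04249; check Q = 7799
Then remove 0.02209 M of E.
Step 2:
                    L           E
  init       0.001448      0.1058
  Δ       -2.4734e-04  2.4734e-04
  eq         0.001201       0.106
  solve Keq expr → x = 1.2367e-04; check Q = 7799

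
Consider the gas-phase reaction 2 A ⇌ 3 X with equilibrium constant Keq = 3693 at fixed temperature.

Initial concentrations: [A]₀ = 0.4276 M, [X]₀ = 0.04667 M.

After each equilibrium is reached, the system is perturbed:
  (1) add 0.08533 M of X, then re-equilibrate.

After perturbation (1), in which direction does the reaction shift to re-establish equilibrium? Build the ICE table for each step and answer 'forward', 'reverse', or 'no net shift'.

Direction: reverse

Q₀ = 5.5595e-04 vs Keq = 3693 ⇒ Q<K, forward
Step 1:
                  A         X
  I          0.4276   0.04667
  C         -0.4185    0.6277
  E        0.009114    0.6744
  solve Keq expr → x = 0.2092; check Q = 3693
Then add 0.08533 M of X.
Step 2:
                  A         X
  I        0.009114    0.7597
  C        0.001728 -0.002591
  E         0.01084    0.7571
  solve Keq expr → x = -8.6379e-04; check Q = 3693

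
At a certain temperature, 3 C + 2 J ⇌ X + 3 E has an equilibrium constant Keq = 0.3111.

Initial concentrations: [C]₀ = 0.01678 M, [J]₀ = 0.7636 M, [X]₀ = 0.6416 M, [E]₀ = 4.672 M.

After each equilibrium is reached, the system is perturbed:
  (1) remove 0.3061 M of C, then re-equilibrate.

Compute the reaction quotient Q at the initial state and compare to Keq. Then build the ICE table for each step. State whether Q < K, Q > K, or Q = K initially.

Q₀ = 2.3750e+07 vs Keq = 0.3111 ⇒ Q>K, reverse
Step 1:
                   C          J          X          E
  Initial    0.01678     0.7636     0.6416      4.672
  Change       1.547      1.032    -0.5158     -1.547
  Equil        1.564      1.795     0.1258      3.125
  solve Keq expr → x = -0.5158; check Q = 0.3111
Then remove 0.3061 M of C.
Step 2:
                   C          J          X          E
  Initial      1.258      1.795     0.1258      3.125
  Change     0.09271    0.06181    -0.0309   -0.09271
  Equil        1.351      1.857    0.09489      3.032
  solve Keq expr → x = -0.0309; check Q = 0.3111

Q₀ = 2.3750e+07; Q > K (proceeds reverse)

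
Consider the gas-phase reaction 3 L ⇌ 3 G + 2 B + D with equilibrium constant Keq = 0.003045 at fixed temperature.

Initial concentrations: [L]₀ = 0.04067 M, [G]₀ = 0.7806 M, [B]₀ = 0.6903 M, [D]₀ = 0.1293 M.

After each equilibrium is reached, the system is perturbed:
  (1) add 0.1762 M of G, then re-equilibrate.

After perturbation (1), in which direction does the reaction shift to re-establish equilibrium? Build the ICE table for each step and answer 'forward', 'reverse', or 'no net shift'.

Q₀ = 435.6 vs Keq = 0.003045 ⇒ Q>K, reverse
Step 1:
                   L          G          B          D
  Initial    0.04067     0.7806     0.6903     0.1293
  Change      0.3533    -0.3533    -0.2355    -0.1178
  Equil        0.394     0.4273     0.4548    0.01154
  solve Keq expr → x = -0.1178; check Q = 0.003045
Then add 0.1762 M of G.
Step 2:
                   L          G          B          D
  Initial      0.394     0.6035     0.4548    0.01154
  Change     0.01831   -0.01831    -0.0122  -0.006102
  Equil       0.4123     0.5852     0.4426   0.005435
  solve Keq expr → x = -0.006102; check Q = 0.003045

Direction: reverse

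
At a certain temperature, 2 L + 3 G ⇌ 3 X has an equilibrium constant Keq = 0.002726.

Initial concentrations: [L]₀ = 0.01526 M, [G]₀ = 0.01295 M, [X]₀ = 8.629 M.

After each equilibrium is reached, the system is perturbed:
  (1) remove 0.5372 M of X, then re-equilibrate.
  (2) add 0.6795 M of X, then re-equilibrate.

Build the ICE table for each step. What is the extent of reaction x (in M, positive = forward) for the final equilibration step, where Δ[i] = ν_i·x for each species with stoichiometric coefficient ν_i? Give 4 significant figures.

Q₀ = 1.2705e+12 vs Keq = 0.002726 ⇒ Q>K, reverse
Step 1:
                  L         G         X
  init      0.01526   0.01295     8.629
  Δ           4.212     6.317    -6.317
  eq          4.227      6.33     2.312
  solve Keq expr → x = -2.106; check Q = 0.002726
Then remove 0.5372 M of X.
Step 2:
                  L         G         X
  init        4.227      6.33     1.775
  Δ         -0.2242   -0.3363    0.3363
  eq          4.003     5.994     2.111
  solve Keq expr → x = 0.1121; check Q = 0.002726
Then add 0.6795 M of X.
Step 3:
                  L         G         X
  init        4.003     5.994      2.79
  Δ          0.2831    0.4246   -0.4246
  eq          4.286     6.419     2.366
  solve Keq expr → x = -0.1415; check Q = 0.002726

x = -0.1415 M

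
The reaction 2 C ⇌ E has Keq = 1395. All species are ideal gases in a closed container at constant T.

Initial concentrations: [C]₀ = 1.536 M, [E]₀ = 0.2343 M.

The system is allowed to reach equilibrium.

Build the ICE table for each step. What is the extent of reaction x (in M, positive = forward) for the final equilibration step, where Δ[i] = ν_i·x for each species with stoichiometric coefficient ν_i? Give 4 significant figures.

Q₀ = 0.09931 vs Keq = 1395 ⇒ Q<K, forward
Step 1:
                   C          E
  init         1.536     0.2343
  Δ           -1.509     0.7547
  eq         0.02663      0.989
  solve Keq expr → x = 0.7547; check Q = 1395

x = 0.7547 M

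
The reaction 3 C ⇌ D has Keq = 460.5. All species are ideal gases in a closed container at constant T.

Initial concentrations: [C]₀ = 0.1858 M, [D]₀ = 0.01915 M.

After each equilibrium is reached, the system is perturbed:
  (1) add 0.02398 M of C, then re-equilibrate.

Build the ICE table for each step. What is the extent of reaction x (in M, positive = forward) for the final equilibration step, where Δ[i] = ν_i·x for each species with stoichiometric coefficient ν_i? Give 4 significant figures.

x = 0.007355 M

Q₀ = 2.986 vs Keq = 460.5 ⇒ Q<K, forward
Step 1:
                   C          D
  init        0.1858    0.01915
  Δ           -0.134    0.04468
  eq         0.05175    0.06383
  solve Keq expr → x = 0.04468; check Q = 460.5
Then add 0.02398 M of C.
Step 2:
                   C          D
  init       0.07573    0.06383
  Δ         -0.02206   0.007355
  eq         0.05367    0.07119
  solve Keq expr → x = 0.007355; check Q = 460.5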